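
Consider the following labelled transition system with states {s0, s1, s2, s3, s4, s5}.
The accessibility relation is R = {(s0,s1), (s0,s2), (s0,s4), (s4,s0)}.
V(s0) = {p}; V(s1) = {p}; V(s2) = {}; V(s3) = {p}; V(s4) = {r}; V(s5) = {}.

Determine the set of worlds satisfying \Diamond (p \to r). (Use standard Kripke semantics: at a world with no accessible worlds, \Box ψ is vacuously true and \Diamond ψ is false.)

Let φ = \Diamond (p \to r). Evaluate φ at each world:
  s0 (successors {s1, s2, s4}): φ is true.
  s1 (successors ∅): φ is false.
  s2 (successors ∅): φ is false.
  s3 (successors ∅): φ is false.
  s4 (successors {s0}): φ is false.
  s5 (successors ∅): φ is false.
For instance, at s4:
  At s4: \Diamond (p \to r) requires p \to r at some successor in {s0}.
    At s0: p \to r is false.
  So \Diamond (p \to r) is false at s4.
Satisfying worlds: {s0}

s0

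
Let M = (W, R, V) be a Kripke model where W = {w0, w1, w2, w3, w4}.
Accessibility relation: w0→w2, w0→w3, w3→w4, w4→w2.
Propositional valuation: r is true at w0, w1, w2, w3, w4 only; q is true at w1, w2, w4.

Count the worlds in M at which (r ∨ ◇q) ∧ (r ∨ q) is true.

Let φ = (r ∨ ◇q) ∧ (r ∨ q). Evaluate φ at each world:
  w0 (successors {w2, w3}): φ is true.
  w1 (successors ∅): φ is true.
  w2 (successors ∅): φ is true.
  w3 (successors {w4}): φ is true.
  w4 (successors {w2}): φ is true.
For instance, at w3:
  At w3: r ∨ ◇q is true, r ∨ q is true, so (r ∨ ◇q) ∧ (r ∨ q) is true.
    At w3: r is true, ◇q is true, so r ∨ ◇q is true.
      At w3: ◇q requires q at some successor in {w4}.
        q holds at w4, so ◇q is true at w3.
Satisfying worlds: {w0, w1, w2, w3, w4}

5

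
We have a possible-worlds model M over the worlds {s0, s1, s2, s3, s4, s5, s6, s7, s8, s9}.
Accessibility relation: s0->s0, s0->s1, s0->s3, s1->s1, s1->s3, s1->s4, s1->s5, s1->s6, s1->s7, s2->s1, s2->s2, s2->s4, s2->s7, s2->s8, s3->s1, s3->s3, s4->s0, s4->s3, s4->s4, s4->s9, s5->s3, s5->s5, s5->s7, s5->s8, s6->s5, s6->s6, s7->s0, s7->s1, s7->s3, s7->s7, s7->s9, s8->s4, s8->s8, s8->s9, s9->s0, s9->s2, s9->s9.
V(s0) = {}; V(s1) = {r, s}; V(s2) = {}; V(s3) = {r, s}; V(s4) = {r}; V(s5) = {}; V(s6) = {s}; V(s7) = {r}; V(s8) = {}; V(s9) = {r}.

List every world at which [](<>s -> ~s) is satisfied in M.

s8, s9

Recall that []ψ holds at a world iff ψ holds at every accessible world, and <>ψ holds iff ψ holds at some accessible world.
Let φ = [](<>s -> ~s). Evaluate φ at each world:
  s0 (successors {s0, s1, s3}): φ is false.
  s1 (successors {s1, s3, s4, s5, s6, s7}): φ is false.
  s2 (successors {s1, s2, s4, s7, s8}): φ is false.
  s3 (successors {s1, s3}): φ is false.
  s4 (successors {s0, s3, s4, s9}): φ is false.
  s5 (successors {s3, s5, s7, s8}): φ is false.
  s6 (successors {s5, s6}): φ is false.
  s7 (successors {s0, s1, s3, s7, s9}): φ is false.
  s8 (successors {s4, s8, s9}): φ is true.
  s9 (successors {s0, s2, s9}): φ is true.
For instance, at s7:
  At s7: [](<>s -> ~s) requires <>s -> ~s at every successor {s0, s1, s3, s7, s9}.
    <>s -> ~s fails at s1, so [](<>s -> ~s) is false at s7.
      At s1: <>s is true, ~s is false, so <>s -> ~s is false.
Satisfying worlds: {s8, s9}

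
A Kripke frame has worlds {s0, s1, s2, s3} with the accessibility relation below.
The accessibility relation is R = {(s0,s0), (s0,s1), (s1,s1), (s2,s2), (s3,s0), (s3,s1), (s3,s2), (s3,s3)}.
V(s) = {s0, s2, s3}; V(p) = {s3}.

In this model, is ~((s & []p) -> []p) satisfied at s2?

No

Recall that []ψ holds at a world iff ψ holds at every accessible world, and <>ψ holds iff ψ holds at some accessible world.
At s2: (s & []p) -> []p is true, so ~((s & []p) -> []p) is false.
  At s2: s & []p is false, []p is false, so (s & []p) -> []p is true.
    At s2: s is true, []p is false, so s & []p is false.
      At s2: []p requires p at every successor {s2}.
        p fails at s2, so []p is false at s2.
    At s2: []p requires p at every successor {s2}.
      p fails at s2, so []p is false at s2.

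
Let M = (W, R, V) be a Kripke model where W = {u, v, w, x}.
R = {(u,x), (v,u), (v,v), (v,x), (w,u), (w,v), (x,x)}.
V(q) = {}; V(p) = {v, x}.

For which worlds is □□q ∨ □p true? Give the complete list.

Recall that □ψ holds at a world iff ψ holds at every accessible world, and ◇ψ holds iff ψ holds at some accessible world.
Let φ = □□q ∨ □p. Evaluate φ at each world:
  u (successors {x}): φ is true.
  v (successors {u, v, x}): φ is false.
  w (successors {u, v}): φ is false.
  x (successors {x}): φ is true.
For instance, at u:
  At u: □□q is false, □p is true, so □□q ∨ □p is true.
    At u: □□q requires □q at every successor {x}.
      □q fails at x, so □□q is false at u.
    At u: □p requires p at every successor {x}.
      At x: p is true.
    So □p is true at u.
Satisfying worlds: {u, x}

u, x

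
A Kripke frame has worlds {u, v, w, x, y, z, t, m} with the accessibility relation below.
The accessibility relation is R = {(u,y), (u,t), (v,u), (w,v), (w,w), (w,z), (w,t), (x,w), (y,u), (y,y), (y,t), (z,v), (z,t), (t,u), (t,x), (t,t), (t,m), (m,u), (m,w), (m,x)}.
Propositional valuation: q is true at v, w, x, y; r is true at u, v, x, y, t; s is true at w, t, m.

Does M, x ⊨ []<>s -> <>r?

At x: []<>s is true, <>r is false, so []<>s -> <>r is false.
  At x: []<>s requires <>s at every successor {w}.
      At w: <>s requires s at some successor in {v, w, z, t}.
        s holds at w, so <>s is true at w.
  So []<>s is true at x.
  At x: <>r requires r at some successor in {w}.
    At w: r is false.
  So <>r is false at x.

No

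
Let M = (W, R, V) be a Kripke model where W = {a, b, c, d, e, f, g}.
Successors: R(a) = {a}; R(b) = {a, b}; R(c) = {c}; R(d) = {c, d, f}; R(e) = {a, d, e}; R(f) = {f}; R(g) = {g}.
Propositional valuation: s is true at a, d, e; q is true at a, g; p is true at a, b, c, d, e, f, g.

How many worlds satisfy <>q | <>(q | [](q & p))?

4

Recall that []ψ holds at a world iff ψ holds at every accessible world, and <>ψ holds iff ψ holds at some accessible world.
Let φ = <>q | <>(q | [](q & p)). Evaluate φ at each world:
  a (successors {a}): φ is true.
  b (successors {a, b}): φ is true.
  c (successors {c}): φ is false.
  d (successors {c, d, f}): φ is false.
  e (successors {a, d, e}): φ is true.
  f (successors {f}): φ is false.
  g (successors {g}): φ is true.
For instance, at f:
  At f: <>q is false, <>(q | [](q & p)) is false, so <>q | <>(q | [](q & p)) is false.
    At f: <>q requires q at some successor in {f}.
      At f: q is false.
    So <>q is false at f.
    At f: <>(q | [](q & p)) requires q | [](q & p) at some successor in {f}.
      At f: q | [](q & p) is false.
    So <>(q | [](q & p)) is false at f.
Satisfying worlds: {a, b, e, g}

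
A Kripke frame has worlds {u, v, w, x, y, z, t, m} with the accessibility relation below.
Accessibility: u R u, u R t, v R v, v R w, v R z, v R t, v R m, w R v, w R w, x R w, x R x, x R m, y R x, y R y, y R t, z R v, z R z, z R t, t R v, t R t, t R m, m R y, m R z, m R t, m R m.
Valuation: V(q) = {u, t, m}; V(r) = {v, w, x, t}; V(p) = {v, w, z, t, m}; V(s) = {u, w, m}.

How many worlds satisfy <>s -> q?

Let φ = <>s -> q. Evaluate φ at each world:
  u (successors {u, t}): φ is true.
  v (successors {v, w, z, t, m}): φ is false.
  w (successors {v, w}): φ is false.
  x (successors {w, x, m}): φ is false.
  y (successors {x, y, t}): φ is true.
  z (successors {v, z, t}): φ is true.
  t (successors {v, t, m}): φ is true.
  m (successors {y, z, t, m}): φ is true.
For instance, at w:
  At w: <>s is true, q is false, so <>s -> q is false.
    At w: <>s requires s at some successor in {v, w}.
      s holds at w, so <>s is true at w.
Satisfying worlds: {u, y, z, t, m}

5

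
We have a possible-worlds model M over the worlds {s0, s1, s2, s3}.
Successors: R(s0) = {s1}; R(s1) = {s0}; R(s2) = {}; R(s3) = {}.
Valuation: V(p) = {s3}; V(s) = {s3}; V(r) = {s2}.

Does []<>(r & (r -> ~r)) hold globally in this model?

Let φ = []<>(r & (r -> ~r)). Evaluate φ at each world:
  s0 (successors {s1}): φ is false.
  s1 (successors {s0}): φ is false.
  s2 (successors ∅): φ is true.
  s3 (successors ∅): φ is true.
Detail at s0 (counterexample):
  At s0: []<>(r & (r -> ~r)) requires <>(r & (r -> ~r)) at every successor {s1}.
    <>(r & (r -> ~r)) fails at s1, so []<>(r & (r -> ~r)) is false at s0.
      At s1: <>(r & (r -> ~r)) requires r & (r -> ~r) at some successor in {s0}.
        At s0: r & (r -> ~r) is false.
      So <>(r & (r -> ~r)) is false at s1.

No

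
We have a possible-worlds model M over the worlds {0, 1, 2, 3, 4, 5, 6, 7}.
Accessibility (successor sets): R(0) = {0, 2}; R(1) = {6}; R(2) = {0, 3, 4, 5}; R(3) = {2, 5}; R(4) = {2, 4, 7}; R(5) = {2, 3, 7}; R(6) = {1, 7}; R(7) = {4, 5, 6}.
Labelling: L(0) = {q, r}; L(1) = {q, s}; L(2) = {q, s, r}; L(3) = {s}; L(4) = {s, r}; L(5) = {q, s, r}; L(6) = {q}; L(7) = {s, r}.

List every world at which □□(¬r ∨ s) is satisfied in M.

1, 6, 7

Let φ = □□(¬r ∨ s). Evaluate φ at each world:
  0 (successors {0, 2}): φ is false.
  1 (successors {6}): φ is true.
  2 (successors {0, 3, 4, 5}): φ is false.
  3 (successors {2, 5}): φ is false.
  4 (successors {2, 4, 7}): φ is false.
  5 (successors {2, 3, 7}): φ is false.
  6 (successors {1, 7}): φ is true.
  7 (successors {4, 5, 6}): φ is true.
For instance, at 5:
  At 5: □□(¬r ∨ s) requires □(¬r ∨ s) at every successor {2, 3, 7}.
    □(¬r ∨ s) fails at 2, so □□(¬r ∨ s) is false at 5.
      At 2: □(¬r ∨ s) requires ¬r ∨ s at every successor {0, 3, 4, 5}.
        ¬r ∨ s fails at 0, so □(¬r ∨ s) is false at 2.
Satisfying worlds: {1, 6, 7}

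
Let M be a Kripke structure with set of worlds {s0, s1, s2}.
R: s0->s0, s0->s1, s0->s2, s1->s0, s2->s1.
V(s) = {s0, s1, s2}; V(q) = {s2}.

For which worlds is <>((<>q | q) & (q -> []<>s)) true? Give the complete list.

s0, s1

Let φ = <>((<>q | q) & (q -> []<>s)). Evaluate φ at each world:
  s0 (successors {s0, s1, s2}): φ is true.
  s1 (successors {s0}): φ is true.
  s2 (successors {s1}): φ is false.
For instance, at s0:
  At s0: <>((<>q | q) & (q -> []<>s)) requires (<>q | q) & (q -> []<>s) at some successor in {s0, s1, s2}.
    (<>q | q) & (q -> []<>s) holds at s0, so <>((<>q | q) & (q -> []<>s)) is true at s0.
      At s0: <>q | q is true, q -> []<>s is true, so (<>q | q) & (q -> []<>s) is true.
Satisfying worlds: {s0, s1}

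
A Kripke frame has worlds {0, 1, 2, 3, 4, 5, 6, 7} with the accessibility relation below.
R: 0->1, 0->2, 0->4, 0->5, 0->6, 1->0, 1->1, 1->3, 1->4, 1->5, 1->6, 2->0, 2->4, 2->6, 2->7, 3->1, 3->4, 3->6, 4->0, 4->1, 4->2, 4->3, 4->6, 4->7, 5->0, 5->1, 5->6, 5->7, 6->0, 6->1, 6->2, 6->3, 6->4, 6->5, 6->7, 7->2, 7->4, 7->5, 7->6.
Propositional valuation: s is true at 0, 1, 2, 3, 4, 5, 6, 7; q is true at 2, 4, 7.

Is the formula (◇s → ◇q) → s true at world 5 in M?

Yes

At 5: ◇s → ◇q is true, s is true, so (◇s → ◇q) → s is true.
  At 5: ◇s is true, ◇q is true, so ◇s → ◇q is true.
    At 5: ◇s requires s at some successor in {0, 1, 6, 7}.
      s holds at 0, so ◇s is true at 5.
    At 5: ◇q requires q at some successor in {0, 1, 6, 7}.
      q holds at 7, so ◇q is true at 5.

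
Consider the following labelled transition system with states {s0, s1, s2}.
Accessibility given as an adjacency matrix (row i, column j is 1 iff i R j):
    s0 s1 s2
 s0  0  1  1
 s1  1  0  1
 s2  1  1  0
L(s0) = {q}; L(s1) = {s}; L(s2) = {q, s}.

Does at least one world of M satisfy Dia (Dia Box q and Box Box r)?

No

Let φ = Dia (Dia Box q and Box Box r). Evaluate φ at each world:
  s0 (successors {s1, s2}): φ is false.
  s1 (successors {s0, s2}): φ is false.
  s2 (successors {s0, s1}): φ is false.
For instance, at s1:
  At s1: Dia (Dia Box q and Box Box r) requires Dia Box q and Box Box r at some successor in {s0, s2}.
    At s0: Dia Box q and Box Box r is false.
    At s2: Dia Box q and Box Box r is false.
  So Dia (Dia Box q and Box Box r) is false at s1.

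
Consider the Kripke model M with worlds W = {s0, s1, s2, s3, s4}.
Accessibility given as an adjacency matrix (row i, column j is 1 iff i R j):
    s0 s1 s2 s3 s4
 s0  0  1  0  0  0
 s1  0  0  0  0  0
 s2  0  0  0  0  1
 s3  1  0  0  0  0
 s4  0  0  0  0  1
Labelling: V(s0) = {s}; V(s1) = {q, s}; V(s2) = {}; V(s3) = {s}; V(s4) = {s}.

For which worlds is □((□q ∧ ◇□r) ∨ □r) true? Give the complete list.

s0, s1, s3

Let φ = □((□q ∧ ◇□r) ∨ □r). Evaluate φ at each world:
  s0 (successors {s1}): φ is true.
  s1 (successors ∅): φ is true.
  s2 (successors {s4}): φ is false.
  s3 (successors {s0}): φ is true.
  s4 (successors {s4}): φ is false.
For instance, at s3:
  At s3: □((□q ∧ ◇□r) ∨ □r) requires (□q ∧ ◇□r) ∨ □r at every successor {s0}.
      At s0: □q ∧ ◇□r is true, □r is false, so (□q ∧ ◇□r) ∨ □r is true.
  So □((□q ∧ ◇□r) ∨ □r) is true at s3.
Satisfying worlds: {s0, s1, s3}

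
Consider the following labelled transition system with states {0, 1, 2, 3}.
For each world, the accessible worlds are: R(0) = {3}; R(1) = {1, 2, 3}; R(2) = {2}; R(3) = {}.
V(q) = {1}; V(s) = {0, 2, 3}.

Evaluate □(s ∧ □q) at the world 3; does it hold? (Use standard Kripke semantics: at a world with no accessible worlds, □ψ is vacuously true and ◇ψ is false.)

At 3: no accessible worlds, so □(s ∧ □q) holds vacuously.

Yes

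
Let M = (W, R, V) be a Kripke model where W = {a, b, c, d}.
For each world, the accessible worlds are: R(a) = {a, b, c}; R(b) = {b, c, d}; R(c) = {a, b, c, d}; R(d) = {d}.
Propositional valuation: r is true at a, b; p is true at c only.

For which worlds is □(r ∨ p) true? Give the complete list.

Let φ = □(r ∨ p). Evaluate φ at each world:
  a (successors {a, b, c}): φ is true.
  b (successors {b, c, d}): φ is false.
  c (successors {a, b, c, d}): φ is false.
  d (successors {d}): φ is false.
For instance, at b:
  At b: □(r ∨ p) requires r ∨ p at every successor {b, c, d}.
    r ∨ p fails at d, so □(r ∨ p) is false at b.
Satisfying worlds: {a}

a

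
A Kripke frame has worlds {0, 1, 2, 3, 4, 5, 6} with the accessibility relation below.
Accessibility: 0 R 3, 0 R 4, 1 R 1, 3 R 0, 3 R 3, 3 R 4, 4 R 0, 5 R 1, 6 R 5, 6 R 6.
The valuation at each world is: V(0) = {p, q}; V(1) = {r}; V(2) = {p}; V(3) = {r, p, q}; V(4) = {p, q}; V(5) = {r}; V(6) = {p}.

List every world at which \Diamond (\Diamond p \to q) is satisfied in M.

0, 1, 3, 4, 5, 6

Let φ = \Diamond (\Diamond p \to q). Evaluate φ at each world:
  0 (successors {3, 4}): φ is true.
  1 (successors {1}): φ is true.
  2 (successors ∅): φ is false.
  3 (successors {0, 3, 4}): φ is true.
  4 (successors {0}): φ is true.
  5 (successors {1}): φ is true.
  6 (successors {5, 6}): φ is true.
For instance, at 4:
  At 4: \Diamond (\Diamond p \to q) requires \Diamond p \to q at some successor in {0}.
    \Diamond p \to q holds at 0, so \Diamond (\Diamond p \to q) is true at 4.
      At 0: \Diamond p is true, q is true, so \Diamond p \to q is true.
Satisfying worlds: {0, 1, 3, 4, 5, 6}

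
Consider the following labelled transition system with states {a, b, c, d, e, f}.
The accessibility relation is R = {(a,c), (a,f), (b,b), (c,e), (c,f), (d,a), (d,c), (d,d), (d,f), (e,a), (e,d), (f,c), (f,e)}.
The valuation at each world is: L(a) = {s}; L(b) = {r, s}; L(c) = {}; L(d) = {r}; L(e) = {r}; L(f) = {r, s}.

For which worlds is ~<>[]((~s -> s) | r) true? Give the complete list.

Let φ = ~<>[]((~s -> s) | r). Evaluate φ at each world:
  a (successors {c, f}): φ is false.
  b (successors {b}): φ is false.
  c (successors {e, f}): φ is false.
  d (successors {a, c, d, f}): φ is false.
  e (successors {a, d}): φ is true.
  f (successors {c, e}): φ is false.
For instance, at b:
  At b: <>[]((~s -> s) | r) is true, so ~<>[]((~s -> s) | r) is false.
    At b: <>[]((~s -> s) | r) requires []((~s -> s) | r) at some successor in {b}.
      []((~s -> s) | r) holds at b, so <>[]((~s -> s) | r) is true at b.
Satisfying worlds: {e}

e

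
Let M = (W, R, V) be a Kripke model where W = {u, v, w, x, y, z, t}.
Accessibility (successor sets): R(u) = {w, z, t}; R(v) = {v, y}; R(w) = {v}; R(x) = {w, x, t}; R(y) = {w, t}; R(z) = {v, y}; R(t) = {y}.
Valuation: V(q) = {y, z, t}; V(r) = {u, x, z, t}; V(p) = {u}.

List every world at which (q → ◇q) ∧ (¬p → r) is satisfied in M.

u, x, z, t

Let φ = (q → ◇q) ∧ (¬p → r). Evaluate φ at each world:
  u (successors {w, z, t}): φ is true.
  v (successors {v, y}): φ is false.
  w (successors {v}): φ is false.
  x (successors {w, x, t}): φ is true.
  y (successors {w, t}): φ is false.
  z (successors {v, y}): φ is true.
  t (successors {y}): φ is true.
For instance, at v:
  At v: q → ◇q is true, ¬p → r is false, so (q → ◇q) ∧ (¬p → r) is false.
    At v: q is false, ◇q is true, so q → ◇q is true.
      At v: ◇q requires q at some successor in {v, y}.
        q holds at y, so ◇q is true at v.
Satisfying worlds: {u, x, z, t}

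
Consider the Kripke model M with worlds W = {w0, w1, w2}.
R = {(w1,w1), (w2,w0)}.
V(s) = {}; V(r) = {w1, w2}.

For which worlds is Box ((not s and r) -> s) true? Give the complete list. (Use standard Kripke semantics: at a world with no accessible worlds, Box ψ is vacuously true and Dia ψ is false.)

w0, w2

Let φ = Box ((not s and r) -> s). Evaluate φ at each world:
  w0 (successors ∅): φ is true.
  w1 (successors {w1}): φ is false.
  w2 (successors {w0}): φ is true.
For instance, at w2:
  At w2: Box ((not s and r) -> s) requires (not s and r) -> s at every successor {w0}.
    At w0: (not s and r) -> s is true.
  So Box ((not s and r) -> s) is true at w2.
Satisfying worlds: {w0, w2}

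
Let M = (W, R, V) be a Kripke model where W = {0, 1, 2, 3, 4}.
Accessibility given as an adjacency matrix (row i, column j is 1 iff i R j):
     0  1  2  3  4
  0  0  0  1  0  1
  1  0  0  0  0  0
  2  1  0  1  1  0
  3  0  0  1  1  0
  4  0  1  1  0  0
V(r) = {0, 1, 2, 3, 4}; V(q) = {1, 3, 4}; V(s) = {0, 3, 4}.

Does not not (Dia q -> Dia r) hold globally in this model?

Recall that Dia ψ holds at a world iff ψ holds at some accessible world.
Let φ = not not (Dia q -> Dia r). Evaluate φ at each world:
  0 (successors {2, 4}): φ is true.
  1 (successors ∅): φ is true.
  2 (successors {0, 2, 3}): φ is true.
  3 (successors {2, 3}): φ is true.
  4 (successors {1, 2}): φ is true.
For instance, at 2:
  At 2: not (Dia q -> Dia r) is false, so not not (Dia q -> Dia r) is true.
    At 2: Dia q -> Dia r is true, so not (Dia q -> Dia r) is false.
      At 2: Dia q is true, Dia r is true, so Dia q -> Dia r is true.

Yes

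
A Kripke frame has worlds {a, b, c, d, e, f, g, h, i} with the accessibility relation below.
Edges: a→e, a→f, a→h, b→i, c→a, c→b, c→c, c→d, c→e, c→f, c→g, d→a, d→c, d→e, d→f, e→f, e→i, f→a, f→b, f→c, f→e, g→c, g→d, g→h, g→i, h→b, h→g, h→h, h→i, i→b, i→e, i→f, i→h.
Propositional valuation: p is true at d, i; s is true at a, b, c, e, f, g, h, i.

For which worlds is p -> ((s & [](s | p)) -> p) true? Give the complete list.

a, b, c, d, e, f, g, h, i

Let φ = p -> ((s & [](s | p)) -> p). Evaluate φ at each world:
  a (successors {e, f, h}): φ is true.
  b (successors {i}): φ is true.
  c (successors {a, b, c, d, e, f, g}): φ is true.
  d (successors {a, c, e, f}): φ is true.
  e (successors {f, i}): φ is true.
  f (successors {a, b, c, e}): φ is true.
  g (successors {c, d, h, i}): φ is true.
  h (successors {b, g, h, i}): φ is true.
  i (successors {b, e, f, h}): φ is true.
For instance, at d:
  At d: p is true, (s & [](s | p)) -> p is true, so p -> ((s & [](s | p)) -> p) is true.
    At d: s & [](s | p) is false, p is true, so (s & [](s | p)) -> p is true.
      At d: s is false, [](s | p) is true, so s & [](s | p) is false.
Satisfying worlds: {a, b, c, d, e, f, g, h, i}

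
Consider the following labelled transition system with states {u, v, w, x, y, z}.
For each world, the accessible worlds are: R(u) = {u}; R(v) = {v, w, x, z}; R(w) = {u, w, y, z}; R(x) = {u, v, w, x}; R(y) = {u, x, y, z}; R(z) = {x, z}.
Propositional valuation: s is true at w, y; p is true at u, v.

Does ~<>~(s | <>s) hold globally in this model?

No

Let φ = ~<>~(s | <>s). Evaluate φ at each world:
  u (successors {u}): φ is false.
  v (successors {v, w, x, z}): φ is false.
  w (successors {u, w, y, z}): φ is false.
  x (successors {u, v, w, x}): φ is false.
  y (successors {u, x, y, z}): φ is false.
  z (successors {x, z}): φ is false.
Detail at u (counterexample):
  At u: <>~(s | <>s) is true, so ~<>~(s | <>s) is false.
    At u: <>~(s | <>s) requires ~(s | <>s) at some successor in {u}.
      ~(s | <>s) holds at u, so <>~(s | <>s) is true at u.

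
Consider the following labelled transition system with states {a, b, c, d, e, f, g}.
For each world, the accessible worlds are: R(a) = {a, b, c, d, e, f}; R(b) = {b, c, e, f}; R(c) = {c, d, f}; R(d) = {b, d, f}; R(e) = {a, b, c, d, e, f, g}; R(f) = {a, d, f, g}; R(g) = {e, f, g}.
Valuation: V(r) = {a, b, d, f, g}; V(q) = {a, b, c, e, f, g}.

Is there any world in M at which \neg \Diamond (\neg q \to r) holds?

Recall that \Diamond ψ holds at a world iff ψ holds at some accessible world.
Let φ = \neg \Diamond (\neg q \to r). Evaluate φ at each world:
  a (successors {a, b, c, d, e, f}): φ is false.
  b (successors {b, c, e, f}): φ is false.
  c (successors {c, d, f}): φ is false.
  d (successors {b, d, f}): φ is false.
  e (successors {a, b, c, d, e, f, g}): φ is false.
  f (successors {a, d, f, g}): φ is false.
  g (successors {e, f, g}): φ is false.
For instance, at b:
  At b: \Diamond (\neg q \to r) is true, so \neg \Diamond (\neg q \to r) is false.
    At b: \Diamond (\neg q \to r) requires \neg q \to r at some successor in {b, c, e, f}.
      \neg q \to r holds at b, so \Diamond (\neg q \to r) is true at b.

No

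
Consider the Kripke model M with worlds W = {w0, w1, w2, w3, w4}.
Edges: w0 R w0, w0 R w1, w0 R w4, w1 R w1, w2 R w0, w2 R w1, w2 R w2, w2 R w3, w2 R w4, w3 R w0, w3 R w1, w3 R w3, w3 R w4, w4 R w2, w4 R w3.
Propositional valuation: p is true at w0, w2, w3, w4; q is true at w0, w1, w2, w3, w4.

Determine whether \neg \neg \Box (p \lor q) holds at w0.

At w0: \neg \Box (p \lor q) is false, so \neg \neg \Box (p \lor q) is true.
  At w0: \Box (p \lor q) is true, so \neg \Box (p \lor q) is false.
    At w0: \Box (p \lor q) requires p \lor q at every successor {w0, w1, w4}.
      At w0: p \lor q is true.
      At w1: p \lor q is true.
      At w4: p \lor q is true.
    So \Box (p \lor q) is true at w0.

Yes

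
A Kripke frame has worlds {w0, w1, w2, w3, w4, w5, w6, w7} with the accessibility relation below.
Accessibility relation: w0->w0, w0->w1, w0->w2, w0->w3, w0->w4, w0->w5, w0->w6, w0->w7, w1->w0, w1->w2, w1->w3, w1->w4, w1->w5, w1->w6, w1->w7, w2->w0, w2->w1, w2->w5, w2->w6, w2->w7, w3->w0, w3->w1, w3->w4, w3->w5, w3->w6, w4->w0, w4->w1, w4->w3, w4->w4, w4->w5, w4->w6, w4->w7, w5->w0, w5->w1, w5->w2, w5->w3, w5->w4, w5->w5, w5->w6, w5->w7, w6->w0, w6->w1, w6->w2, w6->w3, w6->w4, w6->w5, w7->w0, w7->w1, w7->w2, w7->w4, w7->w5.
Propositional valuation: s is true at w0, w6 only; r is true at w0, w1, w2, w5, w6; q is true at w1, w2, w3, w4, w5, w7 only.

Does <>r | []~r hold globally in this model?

Yes

Recall that []ψ holds at a world iff ψ holds at every accessible world, and <>ψ holds iff ψ holds at some accessible world.
Let φ = <>r | []~r. Evaluate φ at each world:
  w0 (successors {w0, w1, w2, w3, w4, w5, w6, w7}): φ is true.
  w1 (successors {w0, w2, w3, w4, w5, w6, w7}): φ is true.
  w2 (successors {w0, w1, w5, w6, w7}): φ is true.
  w3 (successors {w0, w1, w4, w5, w6}): φ is true.
  w4 (successors {w0, w1, w3, w4, w5, w6, w7}): φ is true.
  w5 (successors {w0, w1, w2, w3, w4, w5, w6, w7}): φ is true.
  w6 (successors {w0, w1, w2, w3, w4, w5}): φ is true.
  w7 (successors {w0, w1, w2, w4, w5}): φ is true.
For instance, at w3:
  At w3: <>r is true, []~r is false, so <>r | []~r is true.
    At w3: <>r requires r at some successor in {w0, w1, w4, w5, w6}.
      r holds at w0, so <>r is true at w3.
    At w3: []~r requires ~r at every successor {w0, w1, w4, w5, w6}.
      ~r fails at w0, so []~r is false at w3.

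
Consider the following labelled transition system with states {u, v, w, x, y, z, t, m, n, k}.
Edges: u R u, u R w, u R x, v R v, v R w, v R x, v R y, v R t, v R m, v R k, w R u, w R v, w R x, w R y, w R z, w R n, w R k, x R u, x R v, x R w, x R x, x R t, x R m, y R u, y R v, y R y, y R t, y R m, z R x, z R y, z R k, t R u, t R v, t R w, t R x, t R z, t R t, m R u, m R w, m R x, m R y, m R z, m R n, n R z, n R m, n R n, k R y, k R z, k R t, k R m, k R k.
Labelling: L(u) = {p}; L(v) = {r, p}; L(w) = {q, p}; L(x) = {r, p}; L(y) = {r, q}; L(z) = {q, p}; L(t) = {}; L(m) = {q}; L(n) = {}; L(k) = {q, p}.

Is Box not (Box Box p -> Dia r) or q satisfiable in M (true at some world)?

Yes

Let φ = Box not (Box Box p -> Dia r) or q. Evaluate φ at each world:
  u (successors {u, w, x}): φ is false.
  v (successors {v, w, x, y, t, m, k}): φ is false.
  w (successors {u, v, x, y, z, n, k}): φ is true.
  x (successors {u, v, w, x, t, m}): φ is false.
  y (successors {u, v, y, t, m}): φ is true.
  z (successors {x, y, k}): φ is true.
  t (successors {u, v, w, x, z, t}): φ is false.
  m (successors {u, w, x, y, z, n}): φ is true.
  n (successors {z, m, n}): φ is false.
  k (successors {y, z, t, m, k}): φ is true.
Detail at w (witness):
  At w: Box not (Box Box p -> Dia r) is false, q is true, so Box not (Box Box p -> Dia r) or q is true.
    At w: Box not (Box Box p -> Dia r) requires not (Box Box p -> Dia r) at every successor {u, v, x, y, z, n, k}.
      not (Box Box p -> Dia r) fails at u, so Box not (Box Box p -> Dia r) is false at w.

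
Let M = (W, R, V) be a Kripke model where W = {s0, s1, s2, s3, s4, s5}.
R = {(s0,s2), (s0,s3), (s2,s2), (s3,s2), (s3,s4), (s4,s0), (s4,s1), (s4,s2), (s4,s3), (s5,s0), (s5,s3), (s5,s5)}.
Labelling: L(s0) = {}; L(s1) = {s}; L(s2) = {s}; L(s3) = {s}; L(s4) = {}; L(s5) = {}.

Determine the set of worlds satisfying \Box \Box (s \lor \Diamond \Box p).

Recall that \Box ψ holds at a world iff ψ holds at every accessible world, and \Diamond ψ holds iff ψ holds at some accessible world.
Let φ = \Box \Box (s \lor \Diamond \Box p). Evaluate φ at each world:
  s0 (successors {s2, s3}): φ is true.
  s1 (successors ∅): φ is true.
  s2 (successors {s2}): φ is true.
  s3 (successors {s2, s4}): φ is false.
  s4 (successors {s0, s1, s2, s3}): φ is true.
  s5 (successors {s0, s3, s5}): φ is false.
For instance, at s4:
  At s4: \Box \Box (s \lor \Diamond \Box p) requires \Box (s \lor \Diamond \Box p) at every successor {s0, s1, s2, s3}.
    At s0: \Box (s \lor \Diamond \Box p) is true.
    At s1: \Box (s \lor \Diamond \Box p) is true.
    At s2: \Box (s \lor \Diamond \Box p) is true.
    At s3: \Box (s \lor \Diamond \Box p) is true.
  So \Box \Box (s \lor \Diamond \Box p) is true at s4.
Satisfying worlds: {s0, s1, s2, s4}

s0, s1, s2, s4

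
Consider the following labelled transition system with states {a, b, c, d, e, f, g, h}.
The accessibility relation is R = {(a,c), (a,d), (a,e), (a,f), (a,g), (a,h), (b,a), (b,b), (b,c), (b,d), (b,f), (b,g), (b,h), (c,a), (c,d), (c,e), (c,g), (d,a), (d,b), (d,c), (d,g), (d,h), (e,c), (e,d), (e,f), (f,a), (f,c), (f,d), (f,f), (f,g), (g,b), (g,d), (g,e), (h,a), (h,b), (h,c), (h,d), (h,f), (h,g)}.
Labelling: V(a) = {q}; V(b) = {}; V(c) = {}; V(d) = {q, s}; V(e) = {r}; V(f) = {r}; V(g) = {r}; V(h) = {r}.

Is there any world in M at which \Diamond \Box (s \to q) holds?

Yes

Let φ = \Diamond \Box (s \to q). Evaluate φ at each world:
  a (successors {c, d, e, f, g, h}): φ is true.
  b (successors {a, b, c, d, f, g, h}): φ is true.
  c (successors {a, d, e, g}): φ is true.
  d (successors {a, b, c, g, h}): φ is true.
  e (successors {c, d, f}): φ is true.
  f (successors {a, c, d, f, g}): φ is true.
  g (successors {b, d, e}): φ is true.
  h (successors {a, b, c, d, f, g}): φ is true.
Detail at a (witness):
  At a: \Diamond \Box (s \to q) requires \Box (s \to q) at some successor in {c, d, e, f, g, h}.
    \Box (s \to q) holds at c, so \Diamond \Box (s \to q) is true at a.
      At c: \Box (s \to q) requires s \to q at every successor {a, d, e, g}.
        At a: s \to q is true.
        At d: s \to q is true.
        At e: s \to q is true.
        At g: s \to q is true.
      So \Box (s \to q) is true at c.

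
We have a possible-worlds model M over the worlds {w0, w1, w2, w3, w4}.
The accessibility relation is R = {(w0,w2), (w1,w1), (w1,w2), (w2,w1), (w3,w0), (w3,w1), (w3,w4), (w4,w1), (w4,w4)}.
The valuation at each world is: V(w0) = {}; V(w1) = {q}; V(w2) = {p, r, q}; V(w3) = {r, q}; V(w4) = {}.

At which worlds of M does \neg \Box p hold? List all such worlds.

w1, w2, w3, w4

Recall that \Box ψ holds at a world iff ψ holds at every accessible world, and \Diamond ψ holds iff ψ holds at some accessible world.
Let φ = \neg \Box p. Evaluate φ at each world:
  w0 (successors {w2}): φ is false.
  w1 (successors {w1, w2}): φ is true.
  w2 (successors {w1}): φ is true.
  w3 (successors {w0, w1, w4}): φ is true.
  w4 (successors {w1, w4}): φ is true.
For instance, at w4:
  At w4: \Box p is false, so \neg \Box p is true.
    At w4: \Box p requires p at every successor {w1, w4}.
      p fails at w1, so \Box p is false at w4.
Satisfying worlds: {w1, w2, w3, w4}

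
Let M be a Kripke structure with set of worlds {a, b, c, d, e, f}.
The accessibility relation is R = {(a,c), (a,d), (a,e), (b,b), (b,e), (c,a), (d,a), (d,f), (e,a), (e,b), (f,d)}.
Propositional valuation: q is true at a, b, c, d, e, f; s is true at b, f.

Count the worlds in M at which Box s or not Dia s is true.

3

Recall that Box ψ holds at a world iff ψ holds at every accessible world, and Dia ψ holds iff ψ holds at some accessible world.
Let φ = Box s or not Dia s. Evaluate φ at each world:
  a (successors {c, d, e}): φ is true.
  b (successors {b, e}): φ is false.
  c (successors {a}): φ is true.
  d (successors {a, f}): φ is false.
  e (successors {a, b}): φ is false.
  f (successors {d}): φ is true.
For instance, at c:
  At c: Box s is false, not Dia s is true, so Box s or not Dia s is true.
    At c: Box s requires s at every successor {a}.
      s fails at a, so Box s is false at c.
    At c: Dia s is false, so not Dia s is true.
      At c: Dia s requires s at some successor in {a}.
        At a: s is false.
      So Dia s is false at c.
Satisfying worlds: {a, c, f}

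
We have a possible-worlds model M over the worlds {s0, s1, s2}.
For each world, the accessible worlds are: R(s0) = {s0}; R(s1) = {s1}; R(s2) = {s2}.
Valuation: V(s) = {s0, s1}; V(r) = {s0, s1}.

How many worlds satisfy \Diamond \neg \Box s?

1

Let φ = \Diamond \neg \Box s. Evaluate φ at each world:
  s0 (successors {s0}): φ is false.
  s1 (successors {s1}): φ is false.
  s2 (successors {s2}): φ is true.
For instance, at s2:
  At s2: \Diamond \neg \Box s requires \neg \Box s at some successor in {s2}.
    \neg \Box s holds at s2, so \Diamond \neg \Box s is true at s2.
      At s2: \Box s is false, so \neg \Box s is true.
Satisfying worlds: {s2}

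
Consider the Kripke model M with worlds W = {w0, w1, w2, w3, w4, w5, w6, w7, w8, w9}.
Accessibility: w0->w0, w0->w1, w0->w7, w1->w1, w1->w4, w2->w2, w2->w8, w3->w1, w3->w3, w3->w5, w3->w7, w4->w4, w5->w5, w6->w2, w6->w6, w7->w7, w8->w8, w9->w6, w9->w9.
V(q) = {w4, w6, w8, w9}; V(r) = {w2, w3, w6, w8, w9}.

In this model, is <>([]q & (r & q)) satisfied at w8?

At w8: <>([]q & (r & q)) requires []q & (r & q) at some successor in {w8}.
  []q & (r & q) holds at w8, so <>([]q & (r & q)) is true at w8.
    At w8: []q is true, r & q is true, so []q & (r & q) is true.
      At w8: []q requires q at every successor {w8}.
        At w8: q is true.
      So []q is true at w8.

Yes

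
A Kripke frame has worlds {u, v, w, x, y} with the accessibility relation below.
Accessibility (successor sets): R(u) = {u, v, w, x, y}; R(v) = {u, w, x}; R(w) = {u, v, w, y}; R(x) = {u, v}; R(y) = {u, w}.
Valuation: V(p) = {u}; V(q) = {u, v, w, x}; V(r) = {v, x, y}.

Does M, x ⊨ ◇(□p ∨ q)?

Yes

At x: ◇(□p ∨ q) requires □p ∨ q at some successor in {u, v}.
  □p ∨ q holds at u, so ◇(□p ∨ q) is true at x.
    At u: □p is false, q is true, so □p ∨ q is true.
      At u: □p requires p at every successor {u, v, w, x, y}.
        p fails at v, so □p is false at u.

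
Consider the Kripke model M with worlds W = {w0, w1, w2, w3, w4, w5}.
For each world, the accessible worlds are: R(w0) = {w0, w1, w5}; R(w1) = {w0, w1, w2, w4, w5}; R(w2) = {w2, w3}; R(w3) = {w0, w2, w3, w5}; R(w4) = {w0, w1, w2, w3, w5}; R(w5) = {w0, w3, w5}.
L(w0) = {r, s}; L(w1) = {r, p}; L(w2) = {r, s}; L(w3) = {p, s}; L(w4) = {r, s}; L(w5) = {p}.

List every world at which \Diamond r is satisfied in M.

Recall that \Diamond ψ holds at a world iff ψ holds at some accessible world.
Let φ = \Diamond r. Evaluate φ at each world:
  w0 (successors {w0, w1, w5}): φ is true.
  w1 (successors {w0, w1, w2, w4, w5}): φ is true.
  w2 (successors {w2, w3}): φ is true.
  w3 (successors {w0, w2, w3, w5}): φ is true.
  w4 (successors {w0, w1, w2, w3, w5}): φ is true.
  w5 (successors {w0, w3, w5}): φ is true.
For instance, at w1:
  At w1: \Diamond r requires r at some successor in {w0, w1, w2, w4, w5}.
    r holds at w0, so \Diamond r is true at w1.
Satisfying worlds: {w0, w1, w2, w3, w4, w5}

w0, w1, w2, w3, w4, w5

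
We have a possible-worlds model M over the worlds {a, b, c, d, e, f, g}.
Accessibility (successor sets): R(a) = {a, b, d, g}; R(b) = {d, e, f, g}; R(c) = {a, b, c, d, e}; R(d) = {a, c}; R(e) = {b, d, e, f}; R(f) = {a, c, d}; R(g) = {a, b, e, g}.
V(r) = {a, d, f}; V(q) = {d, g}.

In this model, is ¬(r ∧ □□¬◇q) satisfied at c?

Recall that □ψ holds at a world iff ψ holds at every accessible world, and ◇ψ holds iff ψ holds at some accessible world.
At c: r ∧ □□¬◇q is false, so ¬(r ∧ □□¬◇q) is true.
  At c: r is false, □□¬◇q is false, so r ∧ □□¬◇q is false.
    At c: □□¬◇q requires □¬◇q at every successor {a, b, c, d, e}.
      □¬◇q fails at a, so □□¬◇q is false at c.

Yes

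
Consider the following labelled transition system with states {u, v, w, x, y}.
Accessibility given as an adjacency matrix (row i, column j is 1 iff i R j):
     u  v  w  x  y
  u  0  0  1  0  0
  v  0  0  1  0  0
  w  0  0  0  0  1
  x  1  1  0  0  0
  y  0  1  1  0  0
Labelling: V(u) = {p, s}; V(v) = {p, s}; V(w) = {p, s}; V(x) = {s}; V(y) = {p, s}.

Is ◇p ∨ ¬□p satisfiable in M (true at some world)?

Yes

Let φ = ◇p ∨ ¬□p. Evaluate φ at each world:
  u (successors {w}): φ is true.
  v (successors {w}): φ is true.
  w (successors {y}): φ is true.
  x (successors {u, v}): φ is true.
  y (successors {v, w}): φ is true.
Detail at u (witness):
  At u: ◇p is true, ¬□p is false, so ◇p ∨ ¬□p is true.
    At u: ◇p requires p at some successor in {w}.
      p holds at w, so ◇p is true at u.
    At u: □p is true, so ¬□p is false.
      At u: □p requires p at every successor {w}.
        At w: p is true.
      So □p is true at u.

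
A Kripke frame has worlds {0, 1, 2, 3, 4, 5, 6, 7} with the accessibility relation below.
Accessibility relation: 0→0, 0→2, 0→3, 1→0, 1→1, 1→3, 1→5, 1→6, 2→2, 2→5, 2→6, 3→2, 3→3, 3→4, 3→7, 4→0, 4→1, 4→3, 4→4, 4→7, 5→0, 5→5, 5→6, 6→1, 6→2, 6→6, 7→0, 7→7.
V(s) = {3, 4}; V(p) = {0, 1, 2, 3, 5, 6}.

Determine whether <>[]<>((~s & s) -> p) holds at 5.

At 5: <>[]<>((~s & s) -> p) requires []<>((~s & s) -> p) at some successor in {0, 5, 6}.
  []<>((~s & s) -> p) holds at 0, so <>[]<>((~s & s) -> p) is true at 5.
    At 0: []<>((~s & s) -> p) requires <>((~s & s) -> p) at every successor {0, 2, 3}.
      At 0: <>((~s & s) -> p) is true.
      At 2: <>((~s & s) -> p) is true.
      At 3: <>((~s & s) -> p) is true.
    So []<>((~s & s) -> p) is true at 0.

Yes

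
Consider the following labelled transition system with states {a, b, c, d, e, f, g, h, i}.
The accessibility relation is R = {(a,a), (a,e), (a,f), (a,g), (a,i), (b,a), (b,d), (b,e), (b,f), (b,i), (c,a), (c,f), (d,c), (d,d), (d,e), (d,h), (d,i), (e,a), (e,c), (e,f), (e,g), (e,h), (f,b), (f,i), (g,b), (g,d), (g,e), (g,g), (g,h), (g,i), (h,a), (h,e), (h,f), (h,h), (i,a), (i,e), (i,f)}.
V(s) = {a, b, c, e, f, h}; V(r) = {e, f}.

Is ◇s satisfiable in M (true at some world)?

Yes

Let φ = ◇s. Evaluate φ at each world:
  a (successors {a, e, f, g, i}): φ is true.
  b (successors {a, d, e, f, i}): φ is true.
  c (successors {a, f}): φ is true.
  d (successors {c, d, e, h, i}): φ is true.
  e (successors {a, c, f, g, h}): φ is true.
  f (successors {b, i}): φ is true.
  g (successors {b, d, e, g, h, i}): φ is true.
  h (successors {a, e, f, h}): φ is true.
  i (successors {a, e, f}): φ is true.
Detail at a (witness):
  At a: ◇s requires s at some successor in {a, e, f, g, i}.
    s holds at a, so ◇s is true at a.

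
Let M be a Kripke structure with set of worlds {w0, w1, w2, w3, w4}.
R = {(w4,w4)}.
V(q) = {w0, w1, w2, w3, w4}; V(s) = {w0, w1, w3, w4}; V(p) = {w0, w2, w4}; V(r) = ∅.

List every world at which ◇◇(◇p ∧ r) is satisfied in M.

Let φ = ◇◇(◇p ∧ r). Evaluate φ at each world:
  w0 (successors ∅): φ is false.
  w1 (successors ∅): φ is false.
  w2 (successors ∅): φ is false.
  w3 (successors ∅): φ is false.
  w4 (successors {w4}): φ is false.
For instance, at w4:
  At w4: ◇◇(◇p ∧ r) requires ◇(◇p ∧ r) at some successor in {w4}.
    At w4: ◇(◇p ∧ r) is false.
  So ◇◇(◇p ∧ r) is false at w4.
Satisfying worlds: none.

none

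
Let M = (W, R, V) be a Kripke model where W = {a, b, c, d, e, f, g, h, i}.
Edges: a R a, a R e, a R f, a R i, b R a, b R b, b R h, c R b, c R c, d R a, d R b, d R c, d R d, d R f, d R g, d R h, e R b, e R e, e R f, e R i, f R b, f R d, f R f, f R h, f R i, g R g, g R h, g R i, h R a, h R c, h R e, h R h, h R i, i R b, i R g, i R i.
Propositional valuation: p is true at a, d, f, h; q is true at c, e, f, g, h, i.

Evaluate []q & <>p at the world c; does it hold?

At c: []q is false, <>p is false, so []q & <>p is false.
  At c: []q requires q at every successor {b, c}.
    q fails at b, so []q is false at c.
  At c: <>p requires p at some successor in {b, c}.
    At b: p is false.
    At c: p is false.
  So <>p is false at c.

No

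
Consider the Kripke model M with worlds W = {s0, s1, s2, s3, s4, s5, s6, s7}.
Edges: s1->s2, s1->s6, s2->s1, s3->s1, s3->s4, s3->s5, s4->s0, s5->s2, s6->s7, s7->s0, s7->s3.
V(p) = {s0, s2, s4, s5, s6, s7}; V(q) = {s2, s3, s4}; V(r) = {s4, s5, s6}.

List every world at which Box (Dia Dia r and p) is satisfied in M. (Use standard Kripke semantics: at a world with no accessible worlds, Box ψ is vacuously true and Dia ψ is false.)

Let φ = Box (Dia Dia r and p). Evaluate φ at each world:
  s0 (successors ∅): φ is true.
  s1 (successors {s2, s6}): φ is false.
  s2 (successors {s1}): φ is false.
  s3 (successors {s1, s4, s5}): φ is false.
  s4 (successors {s0}): φ is false.
  s5 (successors {s2}): φ is true.
  s6 (successors {s7}): φ is true.
  s7 (successors {s0, s3}): φ is false.
For instance, at s1:
  At s1: Box (Dia Dia r and p) requires Dia Dia r and p at every successor {s2, s6}.
    Dia Dia r and p fails at s6, so Box (Dia Dia r and p) is false at s1.
      At s6: Dia Dia r is false, p is true, so Dia Dia r and p is false.
Satisfying worlds: {s0, s5, s6}

s0, s5, s6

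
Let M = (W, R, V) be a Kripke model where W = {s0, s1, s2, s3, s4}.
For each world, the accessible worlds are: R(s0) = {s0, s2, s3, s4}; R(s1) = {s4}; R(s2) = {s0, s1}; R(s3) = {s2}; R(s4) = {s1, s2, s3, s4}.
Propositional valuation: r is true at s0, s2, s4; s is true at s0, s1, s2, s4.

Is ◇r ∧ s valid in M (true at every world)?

No

Recall that ◇ψ holds at a world iff ψ holds at some accessible world.
Let φ = ◇r ∧ s. Evaluate φ at each world:
  s0 (successors {s0, s2, s3, s4}): φ is true.
  s1 (successors {s4}): φ is true.
  s2 (successors {s0, s1}): φ is true.
  s3 (successors {s2}): φ is false.
  s4 (successors {s1, s2, s3, s4}): φ is true.
Detail at s3 (counterexample):
  At s3: ◇r is true, s is false, so ◇r ∧ s is false.
    At s3: ◇r requires r at some successor in {s2}.
      r holds at s2, so ◇r is true at s3.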